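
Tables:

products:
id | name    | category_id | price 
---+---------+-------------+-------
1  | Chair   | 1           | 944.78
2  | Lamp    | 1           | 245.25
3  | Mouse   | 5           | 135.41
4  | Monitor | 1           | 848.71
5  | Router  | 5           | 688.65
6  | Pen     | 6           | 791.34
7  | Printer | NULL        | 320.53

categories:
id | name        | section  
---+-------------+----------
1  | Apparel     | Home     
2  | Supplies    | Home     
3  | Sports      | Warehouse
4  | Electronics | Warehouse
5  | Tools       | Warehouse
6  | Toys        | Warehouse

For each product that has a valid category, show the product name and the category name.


INNER JOIN keeps only products rows whose category_id matches an id in categories. Walk through each product:
  - product 1 (Chair): category_id=1 -> matches Apparel
  - product 2 (Lamp): category_id=1 -> matches Apparel
  - product 3 (Mouse): category_id=5 -> matches Tools
  - product 4 (Monitor): category_id=1 -> matches Apparel
  - product 5 (Router): category_id=5 -> matches Tools
  - product 6 (Pen): category_id=6 -> matches Toys
  - product 7 (Printer): category_id=NULL, no match -> dropped
So 1 of 7 rows is dropped.

SQL:
SELECT a.name, b.name AS category
FROM products a
INNER JOIN categories b ON a.category_id = b.id

Result:
name    | category
--------+---------
Chair   | Apparel 
Lamp    | Apparel 
Mouse   | Tools   
Monitor | Apparel 
Router  | Tools   
Pen     | Toys    


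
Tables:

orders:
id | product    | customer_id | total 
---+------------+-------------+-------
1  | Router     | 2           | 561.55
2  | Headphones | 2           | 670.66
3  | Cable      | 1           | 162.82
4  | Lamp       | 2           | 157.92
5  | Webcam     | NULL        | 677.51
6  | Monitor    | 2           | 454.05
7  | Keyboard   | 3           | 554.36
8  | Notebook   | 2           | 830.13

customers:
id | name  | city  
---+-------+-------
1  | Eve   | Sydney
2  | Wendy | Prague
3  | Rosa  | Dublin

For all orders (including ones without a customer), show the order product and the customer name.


LEFT JOIN keeps every row from orders (the left table); where customer_id has no match in customers, the customer columns become NULL. Walk through each order:
  - order 1 (Router): customer_id=2 -> matches Wendy
  - order 2 (Headphones): customer_id=2 -> matches Wendy
  - order 3 (Cable): customer_id=1 -> matches Eve
  - order 4 (Lamp): customer_id=2 -> matches Wendy
  - order 5 (Webcam): customer_id=NULL, no match -> kept with NULL
  - order 6 (Monitor): customer_id=2 -> matches Wendy
  - order 7 (Keyboard): customer_id=3 -> matches Rosa
  - order 8 (Notebook): customer_id=2 -> matches Wendy
All 8 rows appear; 1 has NULL customer.

SQL:
SELECT a.product, b.name AS customer
FROM orders a
LEFT JOIN customers b ON a.customer_id = b.id

Result:
product    | customer
-----------+---------
Router     | Wendy   
Headphones | Wendy   
Cable      | Eve     
Lamp       | Wendy   
Webcam     | NULL    
Monitor    | Wendy   
Keyboard   | Rosa    
Notebook   | Wendy   


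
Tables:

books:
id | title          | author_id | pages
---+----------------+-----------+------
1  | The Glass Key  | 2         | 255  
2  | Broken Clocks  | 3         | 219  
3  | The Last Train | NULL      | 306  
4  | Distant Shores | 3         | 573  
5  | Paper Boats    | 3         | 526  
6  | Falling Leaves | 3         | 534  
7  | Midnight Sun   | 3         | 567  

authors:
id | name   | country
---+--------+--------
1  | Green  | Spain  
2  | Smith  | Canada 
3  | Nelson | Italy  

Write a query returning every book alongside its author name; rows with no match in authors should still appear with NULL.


LEFT JOIN keeps every row from books (the left table); where author_id has no match in authors, the author columns become NULL. Walk through each book:
  - book 1 (The Glass Key): author_id=2 -> matches Smith
  - book 2 (Broken Clocks): author_id=3 -> matches Nelson
  - book 3 (The Last Train): author_id=NULL, no match -> kept with NULL
  - book 4 (Distant Shores): author_id=3 -> matches Nelson
  - book 5 (Paper Boats): author_id=3 -> matches Nelson
  - book 6 (Falling Leaves): author_id=3 -> matches Nelson
  - book 7 (Midnight Sun): author_id=3 -> matches Nelson
All 7 rows appear; 1 has NULL author.

SQL:
SELECT a.title, b.name AS author
FROM books a
LEFT JOIN authors b ON a.author_id = b.id

Result:
title          | author
---------------+-------
The Glass Key  | Smith 
Broken Clocks  | Nelson
The Last Train | NULL  
Distant Shores | Nelson
Paper Boats    | Nelson
Falling Leaves | Nelson
Midnight Sun   | Nelson


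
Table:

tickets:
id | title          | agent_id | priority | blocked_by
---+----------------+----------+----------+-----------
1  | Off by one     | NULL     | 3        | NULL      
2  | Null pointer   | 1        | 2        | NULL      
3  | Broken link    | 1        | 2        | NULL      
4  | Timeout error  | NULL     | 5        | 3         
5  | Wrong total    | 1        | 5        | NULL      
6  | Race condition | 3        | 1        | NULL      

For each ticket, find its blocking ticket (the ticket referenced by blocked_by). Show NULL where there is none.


This is a self-join: tickets is joined to a second copy of itself, matching each row's blocked_by to another row's id. Use LEFT JOIN so rows with blocked_by=NULL are kept.
  - ticket 1 (Off by one): blocked_by=NULL -> NULL
  - ticket 2 (Null pointer): blocked_by=NULL -> NULL
  - ticket 3 (Broken link): blocked_by=NULL -> NULL
  - ticket 4 (Timeout error): blocked_by=3 -> Broken link
  - ticket 5 (Wrong total): blocked_by=NULL -> NULL
  - ticket 6 (Race condition): blocked_by=NULL -> NULL

SQL:
SELECT a.title AS item, b.title AS blocked_by
FROM tickets a
LEFT JOIN tickets b ON a.blocked_by = b.id

Result:
item           | blocked_by 
---------------+------------
Off by one     | NULL       
Null pointer   | NULL       
Broken link    | NULL       
Timeout error  | Broken link
Wrong total    | NULL       
Race condition | NULL       


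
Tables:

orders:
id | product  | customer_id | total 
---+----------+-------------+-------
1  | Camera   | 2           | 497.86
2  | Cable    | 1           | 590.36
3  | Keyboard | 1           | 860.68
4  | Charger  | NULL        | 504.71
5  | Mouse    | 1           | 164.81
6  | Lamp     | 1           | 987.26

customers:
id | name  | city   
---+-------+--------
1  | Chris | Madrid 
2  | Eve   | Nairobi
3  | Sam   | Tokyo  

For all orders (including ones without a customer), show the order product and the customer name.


LEFT JOIN keeps every row from orders (the left table); where customer_id has no match in customers, the customer columns become NULL. Walk through each order:
  - order 1 (Camera): customer_id=2 -> matches Eve
  - order 2 (Cable): customer_id=1 -> matches Chris
  - order 3 (Keyboard): customer_id=1 -> matches Chris
  - order 4 (Charger): customer_id=NULL, no match -> kept with NULL
  - order 5 (Mouse): customer_id=1 -> matches Chris
  - order 6 (Lamp): customer_id=1 -> matches Chris
All 6 rows appear; 1 has NULL customer.

SQL:
SELECT a.product, b.name AS customer
FROM orders a
LEFT JOIN customers b ON a.customer_id = b.id

Result:
product  | customer
---------+---------
Camera   | Eve     
Cable    | Chris   
Keyboard | Chris   
Charger  | NULL    
Mouse    | Chris   
Lamp     | Chris   


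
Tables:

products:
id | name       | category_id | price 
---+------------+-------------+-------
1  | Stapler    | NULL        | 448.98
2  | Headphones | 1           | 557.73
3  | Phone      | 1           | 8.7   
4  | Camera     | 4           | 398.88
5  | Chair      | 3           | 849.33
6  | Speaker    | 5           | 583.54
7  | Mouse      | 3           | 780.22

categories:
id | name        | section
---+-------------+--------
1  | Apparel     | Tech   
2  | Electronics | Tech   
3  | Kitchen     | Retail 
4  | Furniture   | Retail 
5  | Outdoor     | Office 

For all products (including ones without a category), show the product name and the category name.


LEFT JOIN keeps every row from products (the left table); where category_id has no match in categories, the category columns become NULL. Walk through each product:
  - product 1 (Stapler): category_id=NULL, no match -> kept with NULL
  - product 2 (Headphones): category_id=1 -> matches Apparel
  - product 3 (Phone): category_id=1 -> matches Apparel
  - product 4 (Camera): category_id=4 -> matches Furniture
  - product 5 (Chair): category_id=3 -> matches Kitchen
  - product 6 (Speaker): category_id=5 -> matches Outdoor
  - product 7 (Mouse): category_id=3 -> matches Kitchen
All 7 rows appear; 1 has NULL category.

SQL:
SELECT a.name, b.name AS category
FROM products a
LEFT JOIN categories b ON a.category_id = b.id

Result:
name       | category 
-----------+----------
Stapler    | NULL     
Headphones | Apparel  
Phone      | Apparel  
Camera     | Furniture
Chair      | Kitchen  
Speaker    | Outdoor  
Mouse      | Kitchen  


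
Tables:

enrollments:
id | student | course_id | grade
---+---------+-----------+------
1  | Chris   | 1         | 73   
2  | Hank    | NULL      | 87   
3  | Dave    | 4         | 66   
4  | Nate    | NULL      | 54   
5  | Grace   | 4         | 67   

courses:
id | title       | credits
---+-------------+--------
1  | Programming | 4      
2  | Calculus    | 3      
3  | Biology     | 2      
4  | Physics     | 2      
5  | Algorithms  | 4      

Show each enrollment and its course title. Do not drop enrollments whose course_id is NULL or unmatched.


LEFT JOIN keeps every row from enrollments (the left table); where course_id has no match in courses, the course columns become NULL. Walk through each enrollment:
  - enrollment 1 (Chris): course_id=1 -> matches Programming
  - enrollment 2 (Hank): course_id=NULL, no match -> kept with NULL
  - enrollment 3 (Dave): course_id=4 -> matches Physics
  - enrollment 4 (Nate): course_id=NULL, no match -> kept with NULL
  - enrollment 5 (Grace): course_id=4 -> matches Physics
All 5 rows appear; 2 have NULL course.

SQL:
SELECT a.student, b.title AS course
FROM enrollments a
LEFT JOIN courses b ON a.course_id = b.id

Result:
student | course     
--------+------------
Chris   | Programming
Hank    | NULL       
Dave    | Physics    
Nate    | NULL       
Grace   | Physics    


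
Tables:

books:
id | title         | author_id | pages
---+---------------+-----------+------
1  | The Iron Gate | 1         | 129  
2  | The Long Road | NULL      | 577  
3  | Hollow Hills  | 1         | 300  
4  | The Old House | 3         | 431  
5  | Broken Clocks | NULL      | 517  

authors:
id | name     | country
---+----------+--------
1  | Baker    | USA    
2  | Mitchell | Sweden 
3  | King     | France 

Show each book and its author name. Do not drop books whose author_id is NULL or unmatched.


LEFT JOIN keeps every row from books (the left table); where author_id has no match in authors, the author columns become NULL. Walk through each book:
  - book 1 (The Iron Gate): author_id=1 -> matches Baker
  - book 2 (The Long Road): author_id=NULL, no match -> kept with NULL
  - book 3 (Hollow Hills): author_id=1 -> matches Baker
  - book 4 (The Old House): author_id=3 -> matches King
  - book 5 (Broken Clocks): author_id=NULL, no match -> kept with NULL
All 5 rows appear; 2 have NULL author.

SQL:
SELECT a.title, b.name AS author
FROM books a
LEFT JOIN authors b ON a.author_id = b.id

Result:
title         | author
--------------+-------
The Iron Gate | Baker 
The Long Road | NULL  
Hollow Hills  | Baker 
The Old House | King  
Broken Clocks | NULL  


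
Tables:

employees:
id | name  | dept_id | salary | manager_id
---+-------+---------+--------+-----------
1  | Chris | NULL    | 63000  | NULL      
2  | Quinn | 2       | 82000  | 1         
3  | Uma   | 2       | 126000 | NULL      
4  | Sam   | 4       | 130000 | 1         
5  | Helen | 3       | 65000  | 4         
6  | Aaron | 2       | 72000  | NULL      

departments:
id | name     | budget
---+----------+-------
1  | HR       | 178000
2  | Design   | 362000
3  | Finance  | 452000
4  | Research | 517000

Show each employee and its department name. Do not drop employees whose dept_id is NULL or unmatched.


LEFT JOIN keeps every row from employees (the left table); where dept_id has no match in departments, the department columns become NULL. Walk through each employee:
  - employee 1 (Chris): dept_id=NULL, no match -> kept with NULL
  - employee 2 (Quinn): dept_id=2 -> matches Design
  - employee 3 (Uma): dept_id=2 -> matches Design
  - employee 4 (Sam): dept_id=4 -> matches Research
  - employee 5 (Helen): dept_id=3 -> matches Finance
  - employee 6 (Aaron): dept_id=2 -> matches Design
All 6 rows appear; 1 has NULL department.

SQL:
SELECT a.name, b.name AS department
FROM employees a
LEFT JOIN departments b ON a.dept_id = b.id

Result:
name  | department
------+-----------
Chris | NULL      
Quinn | Design    
Uma   | Design    
Sam   | Research  
Helen | Finance   
Aaron | Design    


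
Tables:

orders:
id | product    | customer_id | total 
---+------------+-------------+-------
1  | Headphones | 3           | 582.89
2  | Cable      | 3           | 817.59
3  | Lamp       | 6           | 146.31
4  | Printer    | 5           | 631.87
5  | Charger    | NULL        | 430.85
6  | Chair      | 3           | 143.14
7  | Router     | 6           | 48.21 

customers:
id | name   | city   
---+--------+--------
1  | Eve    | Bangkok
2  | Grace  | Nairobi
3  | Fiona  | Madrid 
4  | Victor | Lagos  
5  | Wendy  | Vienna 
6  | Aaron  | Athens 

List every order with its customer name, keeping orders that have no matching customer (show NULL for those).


LEFT JOIN keeps every row from orders (the left table); where customer_id has no match in customers, the customer columns become NULL. Walk through each order:
  - order 1 (Headphones): customer_id=3 -> matches Fiona
  - order 2 (Cable): customer_id=3 -> matches Fiona
  - order 3 (Lamp): customer_id=6 -> matches Aaron
  - order 4 (Printer): customer_id=5 -> matches Wendy
  - order 5 (Charger): customer_id=NULL, no match -> kept with NULL
  - order 6 (Chair): customer_id=3 -> matches Fiona
  - order 7 (Router): customer_id=6 -> matches Aaron
All 7 rows appear; 1 has NULL customer.

SQL:
SELECT a.product, b.name AS customer
FROM orders a
LEFT JOIN customers b ON a.customer_id = b.id

Result:
product    | customer
-----------+---------
Headphones | Fiona   
Cable      | Fiona   
Lamp       | Aaron   
Printer    | Wendy   
Charger    | NULL    
Chair      | Fiona   
Router     | Aaron   


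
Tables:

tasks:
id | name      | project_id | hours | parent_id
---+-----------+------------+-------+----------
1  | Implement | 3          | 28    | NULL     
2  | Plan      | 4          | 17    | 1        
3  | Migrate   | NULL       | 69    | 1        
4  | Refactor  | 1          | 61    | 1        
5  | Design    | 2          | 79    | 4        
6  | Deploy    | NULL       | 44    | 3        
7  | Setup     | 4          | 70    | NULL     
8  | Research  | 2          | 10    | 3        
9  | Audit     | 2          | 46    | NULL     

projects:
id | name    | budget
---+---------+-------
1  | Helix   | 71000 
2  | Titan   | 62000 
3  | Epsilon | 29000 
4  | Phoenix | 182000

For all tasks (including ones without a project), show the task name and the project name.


LEFT JOIN keeps every row from tasks (the left table); where project_id has no match in projects, the project columns become NULL. Walk through each task:
  - task 1 (Implement): project_id=3 -> matches Epsilon
  - task 2 (Plan): project_id=4 -> matches Phoenix
  - task 3 (Migrate): project_id=NULL, no match -> kept with NULL
  - task 4 (Refactor): project_id=1 -> matches Helix
  - task 5 (Design): project_id=2 -> matches Titan
  - task 6 (Deploy): project_id=NULL, no match -> kept with NULL
  - task 7 (Setup): project_id=4 -> matches Phoenix
  - task 8 (Research): project_id=2 -> matches Titan
  - task 9 (Audit): project_id=2 -> matches Titan
All 9 rows appear; 2 have NULL project.

SQL:
SELECT a.name, b.name AS project
FROM tasks a
LEFT JOIN projects b ON a.project_id = b.id

Result:
name      | project
----------+--------
Implement | Epsilon
Plan      | Phoenix
Migrate   | NULL   
Refactor  | Helix  
Design    | Titan  
Deploy    | NULL   
Setup     | Phoenix
Research  | Titan  
Audit     | Titan  


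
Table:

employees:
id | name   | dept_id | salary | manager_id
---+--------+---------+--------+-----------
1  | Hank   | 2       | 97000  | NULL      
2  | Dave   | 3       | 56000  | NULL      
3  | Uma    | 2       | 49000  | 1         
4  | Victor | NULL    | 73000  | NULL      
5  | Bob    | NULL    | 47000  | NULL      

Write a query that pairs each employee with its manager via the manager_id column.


This is a self-join: employees is joined to a second copy of itself, matching each row's manager_id to another row's id. Use LEFT JOIN so rows with manager_id=NULL are kept.
  - employee 1 (Hank): manager_id=NULL -> NULL
  - employee 2 (Dave): manager_id=NULL -> NULL
  - employee 3 (Uma): manager_id=1 -> Hank
  - employee 4 (Victor): manager_id=NULL -> NULL
  - employee 5 (Bob): manager_id=NULL -> NULL

SQL:
SELECT a.name AS item, b.name AS manager
FROM employees a
LEFT JOIN employees b ON a.manager_id = b.id

Result:
item   | manager
-------+--------
Hank   | NULL   
Dave   | NULL   
Uma    | Hank   
Victor | NULL   
Bob    | NULL   


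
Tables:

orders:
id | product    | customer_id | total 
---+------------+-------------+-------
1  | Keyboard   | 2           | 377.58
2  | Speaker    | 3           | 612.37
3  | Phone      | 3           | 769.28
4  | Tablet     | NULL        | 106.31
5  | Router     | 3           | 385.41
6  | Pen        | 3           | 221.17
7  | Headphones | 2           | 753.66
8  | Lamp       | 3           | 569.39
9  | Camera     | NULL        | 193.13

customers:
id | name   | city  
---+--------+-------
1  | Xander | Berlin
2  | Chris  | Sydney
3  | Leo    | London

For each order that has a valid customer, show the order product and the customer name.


INNER JOIN keeps only orders rows whose customer_id matches an id in customers. Walk through each order:
  - order 1 (Keyboard): customer_id=2 -> matches Chris
  - order 2 (Speaker): customer_id=3 -> matches Leo
  - order 3 (Phone): customer_id=3 -> matches Leo
  - order 4 (Tablet): customer_id=NULL, no match -> dropped
  - order 5 (Router): customer_id=3 -> matches Leo
  - order 6 (Pen): customer_id=3 -> matches Leo
  - order 7 (Headphones): customer_id=2 -> matches Chris
  - order 8 (Lamp): customer_id=3 -> matches Leo
  - order 9 (Camera): customer_id=NULL, no match -> dropped
So 2 of 9 rows are dropped.

SQL:
SELECT a.product, b.name AS customer
FROM orders a
INNER JOIN customers b ON a.customer_id = b.id

Result:
product    | customer
-----------+---------
Keyboard   | Chris   
Speaker    | Leo     
Phone      | Leo     
Router     | Leo     
Pen        | Leo     
Headphones | Chris   
Lamp       | Leo     


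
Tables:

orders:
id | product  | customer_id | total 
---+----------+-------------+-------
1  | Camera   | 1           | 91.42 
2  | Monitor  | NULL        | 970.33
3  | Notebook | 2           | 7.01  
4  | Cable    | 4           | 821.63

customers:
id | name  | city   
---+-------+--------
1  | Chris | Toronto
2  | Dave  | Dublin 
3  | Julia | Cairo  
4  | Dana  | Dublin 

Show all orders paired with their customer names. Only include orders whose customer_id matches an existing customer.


INNER JOIN keeps only orders rows whose customer_id matches an id in customers. Walk through each order:
  - order 1 (Camera): customer_id=1 -> matches Chris
  - order 2 (Monitor): customer_id=NULL, no match -> dropped
  - order 3 (Notebook): customer_id=2 -> matches Dave
  - order 4 (Cable): customer_id=4 -> matches Dana
So 1 of 4 rows is dropped.

SQL:
SELECT a.product, b.name AS customer
FROM orders a
INNER JOIN customers b ON a.customer_id = b.id

Result:
product  | customer
---------+---------
Camera   | Chris   
Notebook | Dave    
Cable    | Dana    


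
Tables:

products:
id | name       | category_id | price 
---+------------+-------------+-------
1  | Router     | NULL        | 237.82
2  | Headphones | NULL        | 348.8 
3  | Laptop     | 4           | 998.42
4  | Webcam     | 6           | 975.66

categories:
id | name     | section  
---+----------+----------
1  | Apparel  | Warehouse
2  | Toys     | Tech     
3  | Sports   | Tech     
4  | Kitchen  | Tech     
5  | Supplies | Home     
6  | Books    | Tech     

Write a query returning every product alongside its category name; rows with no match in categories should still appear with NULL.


LEFT JOIN keeps every row from products (the left table); where category_id has no match in categories, the category columns become NULL. Walk through each product:
  - product 1 (Router): category_id=NULL, no match -> kept with NULL
  - product 2 (Headphones): category_id=NULL, no match -> kept with NULL
  - product 3 (Laptop): category_id=4 -> matches Kitchen
  - product 4 (Webcam): category_id=6 -> matches Books
All 4 rows appear; 2 have NULL category.

SQL:
SELECT a.name, b.name AS category
FROM products a
LEFT JOIN categories b ON a.category_id = b.id

Result:
name       | category
-----------+---------
Router     | NULL    
Headphones | NULL    
Laptop     | Kitchen 
Webcam     | Books   


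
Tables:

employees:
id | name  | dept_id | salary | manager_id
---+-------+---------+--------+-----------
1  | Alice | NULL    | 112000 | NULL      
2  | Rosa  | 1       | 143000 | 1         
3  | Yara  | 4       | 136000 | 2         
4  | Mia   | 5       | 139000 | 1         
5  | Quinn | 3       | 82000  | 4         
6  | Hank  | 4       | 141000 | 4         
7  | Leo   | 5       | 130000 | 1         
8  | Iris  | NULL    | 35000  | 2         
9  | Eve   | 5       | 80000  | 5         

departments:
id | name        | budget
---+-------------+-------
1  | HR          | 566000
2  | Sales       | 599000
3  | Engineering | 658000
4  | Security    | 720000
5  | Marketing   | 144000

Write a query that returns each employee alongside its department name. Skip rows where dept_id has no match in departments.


INNER JOIN keeps only employees rows whose dept_id matches an id in departments. Walk through each employee:
  - employee 1 (Alice): dept_id=NULL, no match -> dropped
  - employee 2 (Rosa): dept_id=1 -> matches HR
  - employee 3 (Yara): dept_id=4 -> matches Security
  - employee 4 (Mia): dept_id=5 -> matches Marketing
  - employee 5 (Quinn): dept_id=3 -> matches Engineering
  - employee 6 (Hank): dept_id=4 -> matches Security
  - employee 7 (Leo): dept_id=5 -> matches Marketing
  - employee 8 (Iris): dept_id=NULL, no match -> dropped
  - employee 9 (Eve): dept_id=5 -> matches Marketing
So 2 of 9 rows are dropped.

SQL:
SELECT a.name, b.name AS department
FROM employees a
INNER JOIN departments b ON a.dept_id = b.id

Result:
name  | department 
------+------------
Rosa  | HR         
Yara  | Security   
Mia   | Marketing  
Quinn | Engineering
Hank  | Security   
Leo   | Marketing  
Eve   | Marketing  


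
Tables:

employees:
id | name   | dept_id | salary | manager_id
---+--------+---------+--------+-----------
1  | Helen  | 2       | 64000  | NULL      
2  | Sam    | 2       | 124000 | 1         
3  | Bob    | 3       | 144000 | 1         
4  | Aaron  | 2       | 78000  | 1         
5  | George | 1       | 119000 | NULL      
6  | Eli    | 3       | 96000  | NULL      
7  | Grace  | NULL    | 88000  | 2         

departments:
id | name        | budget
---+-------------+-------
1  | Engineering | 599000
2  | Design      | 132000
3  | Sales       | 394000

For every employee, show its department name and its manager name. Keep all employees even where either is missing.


Two LEFT JOINs from the same base table employees: one to departments via dept_id, one to employees itself via manager_id. Both are LEFT so every employee is preserved.
Match against departments:
  - employee 1 (Helen): dept_id=2 -> matches Design
  - employee 2 (Sam): dept_id=2 -> matches Design
  - employee 3 (Bob): dept_id=3 -> matches Sales
  - employee 4 (Aaron): dept_id=2 -> matches Design
  - employee 5 (George): dept_id=1 -> matches Engineering
  - employee 6 (Eli): dept_id=3 -> matches Sales
  - employee 7 (Grace): dept_id=NULL, no match -> kept with NULL
Match against employees (self):
  - employee 1 (Helen): manager_id=NULL -> NULL
  - employee 2 (Sam): manager_id=1 -> Helen
  - employee 3 (Bob): manager_id=1 -> Helen
  - employee 4 (Aaron): manager_id=1 -> Helen
  - employee 5 (George): manager_id=NULL -> NULL
  - employee 6 (Eli): manager_id=NULL -> NULL
  - employee 7 (Grace): manager_id=2 -> Sam

SQL:
SELECT a.name, b.name AS department, c.name AS manager
FROM employees a
LEFT JOIN departments b ON a.dept_id = b.id
LEFT JOIN employees c ON a.manager_id = c.id

Result:
name   | department  | manager
-------+-------------+--------
Helen  | Design      | NULL   
Sam    | Design      | Helen  
Bob    | Sales       | Helen  
Aaron  | Design      | Helen  
George | Engineering | NULL   
Eli    | Sales       | NULL   
Grace  | NULL        | Sam    


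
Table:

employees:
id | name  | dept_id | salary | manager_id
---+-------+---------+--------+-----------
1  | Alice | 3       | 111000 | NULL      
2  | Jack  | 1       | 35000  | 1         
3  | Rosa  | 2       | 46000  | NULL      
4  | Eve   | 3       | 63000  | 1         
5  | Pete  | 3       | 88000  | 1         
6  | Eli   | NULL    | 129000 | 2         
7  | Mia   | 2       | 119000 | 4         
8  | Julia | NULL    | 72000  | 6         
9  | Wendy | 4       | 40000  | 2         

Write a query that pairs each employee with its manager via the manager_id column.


This is a self-join: employees is joined to a second copy of itself, matching each row's manager_id to another row's id. Use LEFT JOIN so rows with manager_id=NULL are kept.
  - employee 1 (Alice): manager_id=NULL -> NULL
  - employee 2 (Jack): manager_id=1 -> Alice
  - employee 3 (Rosa): manager_id=NULL -> NULL
  - employee 4 (Eve): manager_id=1 -> Alice
  - employee 5 (Pete): manager_id=1 -> Alice
  - employee 6 (Eli): manager_id=2 -> Jack
  - employee 7 (Mia): manager_id=4 -> Eve
  - employee 8 (Julia): manager_id=6 -> Eli
  - employee 9 (Wendy): manager_id=2 -> Jack

SQL:
SELECT a.name AS item, b.name AS manager
FROM employees a
LEFT JOIN employees b ON a.manager_id = b.id

Result:
item  | manager
------+--------
Alice | NULL   
Jack  | Alice  
Rosa  | NULL   
Eve   | Alice  
Pete  | Alice  
Eli   | Jack   
Mia   | Eve    
Julia | Eli    
Wendy | Jack   


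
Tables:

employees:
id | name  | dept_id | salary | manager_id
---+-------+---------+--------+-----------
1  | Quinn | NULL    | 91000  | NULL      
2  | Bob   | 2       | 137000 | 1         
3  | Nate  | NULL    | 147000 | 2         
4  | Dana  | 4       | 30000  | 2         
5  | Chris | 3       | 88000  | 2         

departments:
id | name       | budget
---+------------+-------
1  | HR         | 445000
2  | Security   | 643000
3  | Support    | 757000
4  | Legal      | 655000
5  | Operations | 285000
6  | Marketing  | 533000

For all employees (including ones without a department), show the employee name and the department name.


LEFT JOIN keeps every row from employees (the left table); where dept_id has no match in departments, the department columns become NULL. Walk through each employee:
  - employee 1 (Quinn): dept_id=NULL, no match -> kept with NULL
  - employee 2 (Bob): dept_id=2 -> matches Security
  - employee 3 (Nate): dept_id=NULL, no match -> kept with NULL
  - employee 4 (Dana): dept_id=4 -> matches Legal
  - employee 5 (Chris): dept_id=3 -> matches Support
All 5 rows appear; 2 have NULL department.

SQL:
SELECT a.name, b.name AS department
FROM employees a
LEFT JOIN departments b ON a.dept_id = b.id

Result:
name  | department
------+-----------
Quinn | NULL      
Bob   | Security  
Nate  | NULL      
Dana  | Legal     
Chris | Support   


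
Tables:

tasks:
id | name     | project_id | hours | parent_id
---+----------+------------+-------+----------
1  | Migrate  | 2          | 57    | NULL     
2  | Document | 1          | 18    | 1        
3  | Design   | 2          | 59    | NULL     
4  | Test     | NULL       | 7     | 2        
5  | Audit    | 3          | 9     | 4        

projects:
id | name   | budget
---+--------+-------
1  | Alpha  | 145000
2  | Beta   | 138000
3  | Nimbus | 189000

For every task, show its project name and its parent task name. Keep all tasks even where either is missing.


Two LEFT JOINs from the same base table tasks: one to projects via project_id, one to tasks itself via parent_id. Both are LEFT so every task is preserved.
Match against projects:
  - task 1 (Migrate): project_id=2 -> matches Beta
  - task 2 (Document): project_id=1 -> matches Alpha
  - task 3 (Design): project_id=2 -> matches Beta
  - task 4 (Test): project_id=NULL, no match -> kept with NULL
  - task 5 (Audit): project_id=3 -> matches Nimbus
Match against tasks (self):
  - task 1 (Migrate): parent_id=NULL -> NULL
  - task 2 (Document): parent_id=1 -> Migrate
  - task 3 (Design): parent_id=NULL -> NULL
  - task 4 (Test): parent_id=2 -> Document
  - task 5 (Audit): parent_id=4 -> Test

SQL:
SELECT a.name, b.name AS project, c.name AS parent
FROM tasks a
LEFT JOIN projects b ON a.project_id = b.id
LEFT JOIN tasks c ON a.parent_id = c.id

Result:
name     | project | parent  
---------+---------+---------
Migrate  | Beta    | NULL    
Document | Alpha   | Migrate 
Design   | Beta    | NULL    
Test     | NULL    | Document
Audit    | Nimbus  | Test    


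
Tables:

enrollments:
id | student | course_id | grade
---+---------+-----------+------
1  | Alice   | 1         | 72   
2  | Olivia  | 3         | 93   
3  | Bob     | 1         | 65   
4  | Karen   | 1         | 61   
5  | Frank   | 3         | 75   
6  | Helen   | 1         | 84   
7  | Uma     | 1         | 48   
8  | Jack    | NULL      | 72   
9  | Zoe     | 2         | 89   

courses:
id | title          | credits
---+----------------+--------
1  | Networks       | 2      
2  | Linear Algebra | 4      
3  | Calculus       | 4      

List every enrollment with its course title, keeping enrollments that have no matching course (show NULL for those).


LEFT JOIN keeps every row from enrollments (the left table); where course_id has no match in courses, the course columns become NULL. Walk through each enrollment:
  - enrollment 1 (Alice): course_id=1 -> matches Networks
  - enrollment 2 (Olivia): course_id=3 -> matches Calculus
  - enrollment 3 (Bob): course_id=1 -> matches Networks
  - enrollment 4 (Karen): course_id=1 -> matches Networks
  - enrollment 5 (Frank): course_id=3 -> matches Calculus
  - enrollment 6 (Helen): course_id=1 -> matches Networks
  - enrollment 7 (Uma): course_id=1 -> matches Networks
  - enrollment 8 (Jack): course_id=NULL, no match -> kept with NULL
  - enrollment 9 (Zoe): course_id=2 -> matches Linear Algebra
All 9 rows appear; 1 has NULL course.

SQL:
SELECT a.student, b.title AS course
FROM enrollments a
LEFT JOIN courses b ON a.course_id = b.id

Result:
student | course        
--------+---------------
Alice   | Networks      
Olivia  | Calculus      
Bob     | Networks      
Karen   | Networks      
Frank   | Calculus      
Helen   | Networks      
Uma     | Networks      
Jack    | NULL          
Zoe     | Linear Algebra


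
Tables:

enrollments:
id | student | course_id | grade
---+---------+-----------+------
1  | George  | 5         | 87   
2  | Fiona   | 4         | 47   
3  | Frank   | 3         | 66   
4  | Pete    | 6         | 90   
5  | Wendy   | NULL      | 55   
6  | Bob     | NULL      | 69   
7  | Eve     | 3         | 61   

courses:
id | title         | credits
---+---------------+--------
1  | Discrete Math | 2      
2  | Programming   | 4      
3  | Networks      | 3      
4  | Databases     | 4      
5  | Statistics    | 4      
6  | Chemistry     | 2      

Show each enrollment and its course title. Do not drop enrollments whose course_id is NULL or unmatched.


LEFT JOIN keeps every row from enrollments (the left table); where course_id has no match in courses, the course columns become NULL. Walk through each enrollment:
  - enrollment 1 (George): course_id=5 -> matches Statistics
  - enrollment 2 (Fiona): course_id=4 -> matches Databases
  - enrollment 3 (Frank): course_id=3 -> matches Networks
  - enrollment 4 (Pete): course_id=6 -> matches Chemistry
  - enrollment 5 (Wendy): course_id=NULL, no match -> kept with NULL
  - enrollment 6 (Bob): course_id=NULL, no match -> kept with NULL
  - enrollment 7 (Eve): course_id=3 -> matches Networks
All 7 rows appear; 2 have NULL course.

SQL:
SELECT a.student, b.title AS course
FROM enrollments a
LEFT JOIN courses b ON a.course_id = b.id

Result:
student | course    
--------+-----------
George  | Statistics
Fiona   | Databases 
Frank   | Networks  
Pete    | Chemistry 
Wendy   | NULL      
Bob     | NULL      
Eve     | Networks  


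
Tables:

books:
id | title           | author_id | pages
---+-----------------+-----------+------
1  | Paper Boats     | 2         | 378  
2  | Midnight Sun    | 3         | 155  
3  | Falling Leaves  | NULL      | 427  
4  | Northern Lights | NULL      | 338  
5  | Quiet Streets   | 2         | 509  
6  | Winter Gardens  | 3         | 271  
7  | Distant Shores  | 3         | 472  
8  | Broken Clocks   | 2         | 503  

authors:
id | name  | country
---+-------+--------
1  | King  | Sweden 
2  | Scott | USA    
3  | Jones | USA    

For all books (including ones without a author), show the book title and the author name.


LEFT JOIN keeps every row from books (the left table); where author_id has no match in authors, the author columns become NULL. Walk through each book:
  - book 1 (Paper Boats): author_id=2 -> matches Scott
  - book 2 (Midnight Sun): author_id=3 -> matches Jones
  - book 3 (Falling Leaves): author_id=NULL, no match -> kept with NULL
  - book 4 (Northern Lights): author_id=NULL, no match -> kept with NULL
  - book 5 (Quiet Streets): author_id=2 -> matches Scott
  - book 6 (Winter Gardens): author_id=3 -> matches Jones
  - book 7 (Distant Shores): author_id=3 -> matches Jones
  - book 8 (Broken Clocks): author_id=2 -> matches Scott
All 8 rows appear; 2 have NULL author.

SQL:
SELECT a.title, b.name AS author
FROM books a
LEFT JOIN authors b ON a.author_id = b.id

Result:
title           | author
----------------+-------
Paper Boats     | Scott 
Midnight Sun    | Jones 
Falling Leaves  | NULL  
Northern Lights | NULL  
Quiet Streets   | Scott 
Winter Gardens  | Jones 
Distant Shores  | Jones 
Broken Clocks   | Scott 


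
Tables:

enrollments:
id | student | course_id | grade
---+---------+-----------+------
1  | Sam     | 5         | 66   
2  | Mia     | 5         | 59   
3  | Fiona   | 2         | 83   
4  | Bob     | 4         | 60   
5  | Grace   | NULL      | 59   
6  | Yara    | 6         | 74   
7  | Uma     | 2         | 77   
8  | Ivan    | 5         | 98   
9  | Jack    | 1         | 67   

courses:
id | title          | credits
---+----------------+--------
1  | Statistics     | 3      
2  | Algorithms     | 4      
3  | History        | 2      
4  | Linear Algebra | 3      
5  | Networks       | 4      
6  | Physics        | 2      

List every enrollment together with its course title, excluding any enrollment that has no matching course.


INNER JOIN keeps only enrollments rows whose course_id matches an id in courses. Walk through each enrollment:
  - enrollment 1 (Sam): course_id=5 -> matches Networks
  - enrollment 2 (Mia): course_id=5 -> matches Networks
  - enrollment 3 (Fiona): course_id=2 -> matches Algorithms
  - enrollment 4 (Bob): course_id=4 -> matches Linear Algebra
  - enrollment 5 (Grace): course_id=NULL, no match -> dropped
  - enrollment 6 (Yara): course_id=6 -> matches Physics
  - enrollment 7 (Uma): course_id=2 -> matches Algorithms
  - enrollment 8 (Ivan): course_id=5 -> matches Networks
  - enrollment 9 (Jack): course_id=1 -> matches Statistics
So 1 of 9 rows is dropped.

SQL:
SELECT a.student, b.title AS course
FROM enrollments a
INNER JOIN courses b ON a.course_id = b.id

Result:
student | course        
--------+---------------
Sam     | Networks      
Mia     | Networks      
Fiona   | Algorithms    
Bob     | Linear Algebra
Yara    | Physics       
Uma     | Algorithms    
Ivan    | Networks      
Jack    | Statistics    


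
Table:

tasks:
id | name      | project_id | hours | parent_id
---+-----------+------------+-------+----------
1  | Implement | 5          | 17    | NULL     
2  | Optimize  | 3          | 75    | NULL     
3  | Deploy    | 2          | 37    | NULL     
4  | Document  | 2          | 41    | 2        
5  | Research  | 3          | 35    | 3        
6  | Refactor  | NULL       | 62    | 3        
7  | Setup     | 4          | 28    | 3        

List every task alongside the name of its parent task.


This is a self-join: tasks is joined to a second copy of itself, matching each row's parent_id to another row's id. Use LEFT JOIN so rows with parent_id=NULL are kept.
  - task 1 (Implement): parent_id=NULL -> NULL
  - task 2 (Optimize): parent_id=NULL -> NULL
  - task 3 (Deploy): parent_id=NULL -> NULL
  - task 4 (Document): parent_id=2 -> Optimize
  - task 5 (Research): parent_id=3 -> Deploy
  - task 6 (Refactor): parent_id=3 -> Deploy
  - task 7 (Setup): parent_id=3 -> Deploy

SQL:
SELECT a.name AS item, b.name AS parent
FROM tasks a
LEFT JOIN tasks b ON a.parent_id = b.id

Result:
item      | parent  
----------+---------
Implement | NULL    
Optimize  | NULL    
Deploy    | NULL    
Document  | Optimize
Research  | Deploy  
Refactor  | Deploy  
Setup     | Deploy  


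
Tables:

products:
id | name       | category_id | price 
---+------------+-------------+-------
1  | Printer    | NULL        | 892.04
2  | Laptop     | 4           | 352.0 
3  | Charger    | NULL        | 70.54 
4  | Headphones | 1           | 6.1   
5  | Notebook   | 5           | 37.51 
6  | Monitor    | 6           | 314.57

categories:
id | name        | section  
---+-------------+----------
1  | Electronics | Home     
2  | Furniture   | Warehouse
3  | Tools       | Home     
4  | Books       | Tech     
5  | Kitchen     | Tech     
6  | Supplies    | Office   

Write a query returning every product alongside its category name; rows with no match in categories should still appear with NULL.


LEFT JOIN keeps every row from products (the left table); where category_id has no match in categories, the category columns become NULL. Walk through each product:
  - product 1 (Printer): category_id=NULL, no match -> kept with NULL
  - product 2 (Laptop): category_id=4 -> matches Books
  - product 3 (Charger): category_id=NULL, no match -> kept with NULL
  - product 4 (Headphones): category_id=1 -> matches Electronics
  - product 5 (Notebook): category_id=5 -> matches Kitchen
  - product 6 (Monitor): category_id=6 -> matches Supplies
All 6 rows appear; 2 have NULL category.

SQL:
SELECT a.name, b.name AS category
FROM products a
LEFT JOIN categories b ON a.category_id = b.id

Result:
name       | category   
-----------+------------
Printer    | NULL       
Laptop     | Books      
Charger    | NULL       
Headphones | Electronics
Notebook   | Kitchen    
Monitor    | Supplies   


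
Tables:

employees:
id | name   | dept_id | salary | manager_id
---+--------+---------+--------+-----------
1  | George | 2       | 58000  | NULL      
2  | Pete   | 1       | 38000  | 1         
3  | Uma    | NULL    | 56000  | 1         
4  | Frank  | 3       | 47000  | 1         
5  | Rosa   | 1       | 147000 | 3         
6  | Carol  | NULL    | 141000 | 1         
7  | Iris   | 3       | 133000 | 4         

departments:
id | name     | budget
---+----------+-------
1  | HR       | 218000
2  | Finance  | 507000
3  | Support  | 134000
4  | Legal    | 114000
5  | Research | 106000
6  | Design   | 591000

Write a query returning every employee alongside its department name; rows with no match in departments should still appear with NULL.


LEFT JOIN keeps every row from employees (the left table); where dept_id has no match in departments, the department columns become NULL. Walk through each employee:
  - employee 1 (George): dept_id=2 -> matches Finance
  - employee 2 (Pete): dept_id=1 -> matches HR
  - employee 3 (Uma): dept_id=NULL, no match -> kept with NULL
  - employee 4 (Frank): dept_id=3 -> matches Support
  - employee 5 (Rosa): dept_id=1 -> matches HR
  - employee 6 (Carol): dept_id=NULL, no match -> kept with NULL
  - employee 7 (Iris): dept_id=3 -> matches Support
All 7 rows appear; 2 have NULL department.

SQL:
SELECT a.name, b.name AS department
FROM employees a
LEFT JOIN departments b ON a.dept_id = b.id

Result:
name   | department
-------+-----------
George | Finance   
Pete   | HR        
Uma    | NULL      
Frank  | Support   
Rosa   | HR        
Carol  | NULL      
Iris   | Support   
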